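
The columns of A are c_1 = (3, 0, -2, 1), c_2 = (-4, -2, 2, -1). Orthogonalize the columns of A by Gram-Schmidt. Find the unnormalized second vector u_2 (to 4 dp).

c_1 = (3, 0, -2, 1); ‖c_1‖ = 3.7417, so q_1 = (0.8018, 0.0000, -0.5345, 0.2673).
q_1·c_2 = 0.8018·(-4) + 0.0000·(-2) + (-0.5345)·2 + 0.2673·(-1) = -4.5434.
u_2 = c_2 + 4.5434·q_1 = (-0.3571, -2.0000, -0.4286, 0.2143).

u_2 = (-0.3571, -2.0000, -0.4286, 0.2143)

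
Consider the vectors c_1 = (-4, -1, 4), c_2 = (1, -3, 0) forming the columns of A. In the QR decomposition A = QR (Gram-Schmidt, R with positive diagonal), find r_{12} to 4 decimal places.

c_1 = (-4, -1, 4); ‖c_1‖ = 5.7446, so q_1 = (-0.6963, -0.1741, 0.6963).
r_{12} = q_1·c_2 = -0.1741.

r_{12} = -0.1741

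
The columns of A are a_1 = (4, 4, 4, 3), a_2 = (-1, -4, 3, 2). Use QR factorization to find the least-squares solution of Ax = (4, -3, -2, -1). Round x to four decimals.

x = (-0.1231, -0.0082)

a_1 = (4, 4, 4, 3); ‖a_1‖ = 7.5498, so e_1 = (0.5298, 0.5298, 0.5298, 0.3974).
e_1·a_2 = 0.5298·(-1) + 0.5298·(-4) + 0.5298·3 + 0.3974·2 = -0.2649.
u_2 = a_2 + 0.2649·e_1 = (-0.8596, -3.8596, 3.1404, 2.1053).
‖u_2‖ = 5.4708, so e_2 = (-0.1571, -0.7055, 0.5740, 0.3848).
Qᵀb = (-0.9272, -0.0449).
Back-substitute: x_2 = -0.0449/5.4708 = -0.0082.
x_1 = (-0.9272 + 0.2649·(-0.0082))/7.5498 = -0.1231.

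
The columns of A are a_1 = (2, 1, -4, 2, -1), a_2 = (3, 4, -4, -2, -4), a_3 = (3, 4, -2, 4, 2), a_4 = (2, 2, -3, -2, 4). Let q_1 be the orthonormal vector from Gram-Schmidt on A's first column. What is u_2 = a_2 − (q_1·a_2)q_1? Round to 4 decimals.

a_1 = (2, 1, -4, 2, -1); ‖a_1‖ = 5.0990, so q_1 = (0.3922, 0.1961, -0.7845, 0.3922, -0.1961).
q_1·a_2 = 0.3922·3 + 0.1961·4 + (-0.7845)·(-4) + 0.3922·(-2) + (-0.1961)·(-4) = 5.0990.
u_2 = a_2 − 5.0990·q_1 = (1.0000, 3.0000, 0.0000, -4.0000, -3.0000).

u_2 = (1.0000, 3.0000, 0.0000, -4.0000, -3.0000)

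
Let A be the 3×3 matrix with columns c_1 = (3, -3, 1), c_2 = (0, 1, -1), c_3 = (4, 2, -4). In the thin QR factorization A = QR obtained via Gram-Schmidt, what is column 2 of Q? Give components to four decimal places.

q_2 = (0.5869, 0.3424, -0.7337)

c_1 = (3, -3, 1); ‖c_1‖ = 4.3589, so q_1 = (0.6882, -0.6882, 0.2294).
q_1·c_2 = 0.6882·0 + (-0.6882)·1 + 0.2294·(-1) = -0.9177.
u_2 = c_2 + 0.9177·q_1 = (0.6316, 0.3684, -0.7895).
‖u_2‖ = 1.0761, so q_2 = (0.5869, 0.3424, -0.7337).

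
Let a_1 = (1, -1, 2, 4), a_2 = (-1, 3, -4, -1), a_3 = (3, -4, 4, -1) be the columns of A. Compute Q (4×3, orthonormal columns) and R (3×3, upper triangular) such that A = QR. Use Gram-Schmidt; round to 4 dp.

e_1 = a_1/‖a_1‖ = (1, -1, 2, 4)/4.6904 = (0.2132, -0.2132, 0.4264, 0.8528).
r_{12} = e_1·a_2 = -3.4112.
u_2 = a_2 + 3.4112·e_1 = (-0.2727, 2.2727, -2.5455, 1.9091).
‖u_2‖ = 3.9196, so e_2 = (-0.0696, 0.5798, -0.6494, 0.4871).
r_{13} = e_1·a_3 = 2.3452; r_{23} = e_2·a_3 = -5.6127.
u_3 = a_3 − 2.3452·e_1 + 5.6127·e_2 = (2.1095, -0.2456, -0.6450, -0.2663).
‖u_3‖ = 2.2354, so e_3 = (0.9437, -0.1099, -0.2885, -0.1191).

Q = [[0.2132, -0.0696, 0.9437], [-0.2132, 0.5798, -0.1099], [0.4264, -0.6494, -0.2885], [0.8528, 0.4871, -0.1191]], R = [[4.6904, -3.4112, 2.3452], [0.0000, 3.9196, -5.6127], [0.0000, 0.0000, 2.2354]]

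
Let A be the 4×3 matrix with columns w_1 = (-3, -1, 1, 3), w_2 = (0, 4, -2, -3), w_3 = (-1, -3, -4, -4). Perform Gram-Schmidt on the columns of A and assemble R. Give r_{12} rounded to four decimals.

r_{12} = -3.3541

w_1 = (-3, -1, 1, 3); ‖w_1‖ = 4.4721, so e_1 = (-0.6708, -0.2236, 0.2236, 0.6708).
r_{12} = e_1·w_2 = -3.3541.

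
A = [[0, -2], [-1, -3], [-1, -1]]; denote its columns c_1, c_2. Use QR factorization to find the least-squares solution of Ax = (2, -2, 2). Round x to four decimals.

c_1 = (0, -1, -1); ‖c_1‖ = 1.4142, so e_1 = (0.0000, -0.7071, -0.7071).
e_1·c_2 = 0.0000·(-2) + (-0.7071)·(-3) + (-0.7071)·(-1) = 2.8284.
u_2 = c_2 − 2.8284·e_1 = (-2.0000, -1.0000, 1.0000).
‖u_2‖ = 2.4495, so e_2 = (-0.8165, -0.4082, 0.4082).
Qᵀb = (0.0000, 0.0000).
Back-substitute: x_2 = 0.0000/2.4495 = 0.0000.
x_1 = (0.0000 − 2.8284·0.0000)/1.4142 = 0.0000.

x = (0.0000, 0.0000)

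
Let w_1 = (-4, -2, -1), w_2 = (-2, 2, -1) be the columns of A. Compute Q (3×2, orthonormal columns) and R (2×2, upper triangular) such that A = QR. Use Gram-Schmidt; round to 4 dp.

Q = [[-0.8729, -0.3749], [-0.4364, 0.8861], [-0.2182, -0.2726]], R = [[4.5826, 1.0911], [0.0000, 2.7946]]

q_1 = w_1/‖w_1‖ = (-4, -2, -1)/4.5826 = (-0.8729, -0.4364, -0.2182).
r_{12} = q_1·w_2 = 1.0911.
u_2 = w_2 − 1.0911·q_1 = (-1.0476, 2.4762, -0.7619).
‖u_2‖ = 2.7946, so q_2 = (-0.3749, 0.8861, -0.2726).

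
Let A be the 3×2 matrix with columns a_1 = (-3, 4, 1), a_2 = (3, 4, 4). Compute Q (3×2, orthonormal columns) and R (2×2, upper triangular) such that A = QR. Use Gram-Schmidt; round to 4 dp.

a_1 = (-3, 4, 1); ‖a_1‖ = 5.0990, so q_1 = (-0.5883, 0.7845, 0.1961).
q_1·a_2 = (-0.5883)·3 + 0.7845·4 + 0.1961·4 = 2.1573.
u_2 = a_2 − 2.1573·q_1 = (4.2692, 2.3077, 3.5769).
‖u_2‖ = 6.0288, so q_2 = (0.7081, 0.3828, 0.5933).

Q = [[-0.5883, 0.7081], [0.7845, 0.3828], [0.1961, 0.5933]], R = [[5.0990, 2.1573], [0.0000, 6.0288]]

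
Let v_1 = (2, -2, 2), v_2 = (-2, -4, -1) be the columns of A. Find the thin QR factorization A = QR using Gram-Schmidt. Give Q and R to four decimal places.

e_1 = v_1/‖v_1‖ = (2, -2, 2)/3.4641 = (0.5774, -0.5774, 0.5774).
r_{12} = e_1·v_2 = 0.5774.
u_2 = v_2 − 0.5774·e_1 = (-2.3333, -3.6667, -1.3333).
‖u_2‖ = 4.5461, so e_2 = (-0.5133, -0.8066, -0.2933).

Q = [[0.5774, -0.5133], [-0.5774, -0.8066], [0.5774, -0.2933]], R = [[3.4641, 0.5774], [0.0000, 4.5461]]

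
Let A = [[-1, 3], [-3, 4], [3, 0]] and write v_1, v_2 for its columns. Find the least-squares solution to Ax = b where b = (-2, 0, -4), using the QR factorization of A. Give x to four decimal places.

x = (-1.3600, -1.0560)

v_1 = (-1, -3, 3); ‖v_1‖ = 4.3589, so e_1 = (-0.2294, -0.6882, 0.6882).
e_1·v_2 = (-0.2294)·3 + (-0.6882)·4 + 0.6882·0 = -3.4412.
u_2 = v_2 + 3.4412·e_1 = (2.2105, 1.6316, 2.3684).
‖u_2‖ = 3.6274, so e_2 = (0.6094, 0.4498, 0.6529).
Qᵀb = (-2.2942, -3.8305).
Back-substitute: x_2 = -3.8305/3.6274 = -1.0560.
x_1 = (-2.2942 + 3.4412·(-1.0560))/4.3589 = -1.3600.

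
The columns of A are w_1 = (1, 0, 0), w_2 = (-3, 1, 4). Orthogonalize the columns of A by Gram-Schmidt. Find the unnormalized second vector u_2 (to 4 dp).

u_2 = (0.0000, 1.0000, 4.0000)

q_1 = w_1/‖w_1‖ = (1, 0, 0)/1.0000 = (1.0000, 0.0000, 0.0000).
r_{12} = q_1·w_2 = -3.0000.
u_2 = w_2 + 3.0000·q_1 = (0.0000, 1.0000, 4.0000).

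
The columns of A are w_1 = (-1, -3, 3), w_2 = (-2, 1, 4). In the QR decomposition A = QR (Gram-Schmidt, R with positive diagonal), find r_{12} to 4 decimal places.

r_{12} = 2.5236

w_1 = (-1, -3, 3); ‖w_1‖ = 4.3589, so q_1 = (-0.2294, -0.6882, 0.6882).
r_{12} = q_1·w_2 = 2.5236.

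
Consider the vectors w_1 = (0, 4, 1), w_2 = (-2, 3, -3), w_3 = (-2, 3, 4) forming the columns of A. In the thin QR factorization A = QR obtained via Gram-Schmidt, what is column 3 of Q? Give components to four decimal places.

e_3 = (-0.8763, -0.1168, 0.4674)

e_1 = w_1/‖w_1‖ = (0, 4, 1)/4.1231 = (0.0000, 0.9701, 0.2425).
r_{12} = e_1·w_2 = 2.1828.
u_2 = w_2 − 2.1828·e_1 = (-2.0000, 0.8824, -3.5294).
‖u_2‖ = 4.1515, so e_2 = (-0.4817, 0.2125, -0.8501).
r_{13} = e_1·w_3 = 3.8806; r_{23} = e_2·w_3 = -1.7995.
u_3 = w_3 − 3.8806·e_1 + 1.7995·e_2 = (-2.8669, -0.3823, 1.5290).
‖u_3‖ = 3.2716, so e_3 = (-0.8763, -0.1168, 0.4674).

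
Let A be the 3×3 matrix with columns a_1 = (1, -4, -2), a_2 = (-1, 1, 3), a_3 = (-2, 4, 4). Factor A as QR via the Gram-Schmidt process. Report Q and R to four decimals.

a_1 = (1, -4, -2); ‖a_1‖ = 4.5826, so e_1 = (0.2182, -0.8729, -0.4364).
e_1·a_2 = 0.2182·(-1) + (-0.8729)·1 + (-0.4364)·3 = -2.4004.
u_2 = a_2 + 2.4004·e_1 = (-0.4762, -1.0952, 1.9524).
‖u_2‖ = 2.2887, so e_2 = (-0.2081, -0.4785, 0.8531).
e_1·a_3 = 0.2182·(-2) + (-0.8729)·4 + (-0.4364)·4 = -5.6737; e_2·a_3 = (-0.2081)·(-2) + (-0.4785)·4 + 0.8531·4 = 1.9142.
u_3 = a_3 + 5.6737·e_1 − 1.9142·e_2 = (-0.3636, -0.0364, -0.1091).
‖u_3‖ = 0.3814, so e_3 = (-0.9535, -0.0953, -0.2860).

Q = [[0.2182, -0.2081, -0.9535], [-0.8729, -0.4785, -0.0953], [-0.4364, 0.8531, -0.2860]], R = [[4.5826, -2.4004, -5.6737], [0.0000, 2.2887, 1.9142], [0.0000, 0.0000, 0.3814]]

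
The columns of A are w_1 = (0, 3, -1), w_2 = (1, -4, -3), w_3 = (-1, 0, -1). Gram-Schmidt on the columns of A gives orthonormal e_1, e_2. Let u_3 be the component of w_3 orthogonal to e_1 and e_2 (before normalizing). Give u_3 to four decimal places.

e_1 = w_1/‖w_1‖ = (0, 3, -1)/3.1623 = (0.0000, 0.9487, -0.3162).
r_{12} = e_1·w_2 = -2.8460.
u_2 = w_2 + 2.8460·e_1 = (1.0000, -1.3000, -3.9000).
‖u_2‖ = 4.2308, so e_2 = (0.2364, -0.3073, -0.9218).
r_{13} = e_1·w_3 = 0.3162; r_{23} = e_2·w_3 = 0.6854.
u_3 = w_3 − 0.3162·e_1 − 0.6854·e_2 = (-1.1620, -0.0894, -0.2682).

u_3 = (-1.1620, -0.0894, -0.2682)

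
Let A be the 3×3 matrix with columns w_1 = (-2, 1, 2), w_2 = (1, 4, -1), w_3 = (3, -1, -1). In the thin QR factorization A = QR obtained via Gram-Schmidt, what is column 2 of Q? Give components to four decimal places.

w_1 = (-2, 1, 2); ‖w_1‖ = 3.0000, so e_1 = (-0.6667, 0.3333, 0.6667).
e_1·w_2 = (-0.6667)·1 + 0.3333·4 + 0.6667·(-1) = 0.0000.
u_2 = w_2 + 0.0000·e_1 = (1.0000, 4.0000, -1.0000).
‖u_2‖ = 4.2426, so e_2 = (0.2357, 0.9428, -0.2357).

e_2 = (0.2357, 0.9428, -0.2357)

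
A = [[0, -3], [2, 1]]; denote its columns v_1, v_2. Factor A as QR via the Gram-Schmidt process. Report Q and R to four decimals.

Q = [[0.0000, -1.0000], [1.0000, 0.0000]], R = [[2.0000, 1.0000], [0.0000, 3.0000]]

v_1 = (0, 2); ‖v_1‖ = 2.0000, so q_1 = (0.0000, 1.0000).
q_1·v_2 = 0.0000·(-3) + 1.0000·1 = 1.0000.
u_2 = v_2 − 1.0000·q_1 = (-3.0000, 0.0000).
‖u_2‖ = 3.0000, so q_2 = (-1.0000, 0.0000).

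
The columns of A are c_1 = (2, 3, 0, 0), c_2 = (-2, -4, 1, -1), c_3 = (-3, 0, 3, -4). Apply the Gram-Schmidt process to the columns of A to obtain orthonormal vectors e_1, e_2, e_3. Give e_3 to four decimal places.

c_1 = (2, 3, 0, 0); ‖c_1‖ = 3.6056, so e_1 = (0.5547, 0.8321, 0.0000, 0.0000).
e_1·c_2 = 0.5547·(-2) + 0.8321·(-4) + 0.0000·1 + 0.0000·(-1) = -4.4376.
u_2 = c_2 + 4.4376·e_1 = (0.4615, -0.3077, 1.0000, -1.0000).
‖u_2‖ = 1.5191, so e_2 = (0.3038, -0.2025, 0.6583, -0.6583).
e_1·c_3 = 0.5547·(-3) + 0.8321·0 + 0.0000·3 + 0.0000·(-4) = -1.6641; e_2·c_3 = 0.3038·(-3) + (-0.2025)·0 + 0.6583·3 + (-0.6583)·(-4) = 3.6965.
u_3 = c_3 + 1.6641·e_1 − 3.6965·e_2 = (-3.2000, 2.1333, 0.5667, -1.5667).
‖u_3‖ = 4.1913, so e_3 = (-0.7635, 0.5090, 0.1352, -0.3738).

e_3 = (-0.7635, 0.5090, 0.1352, -0.3738)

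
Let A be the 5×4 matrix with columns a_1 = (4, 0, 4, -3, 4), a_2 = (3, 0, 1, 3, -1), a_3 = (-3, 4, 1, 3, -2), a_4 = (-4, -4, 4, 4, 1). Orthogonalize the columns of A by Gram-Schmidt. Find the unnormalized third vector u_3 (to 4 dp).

a_1 = (4, 0, 4, -3, 4); ‖a_1‖ = 7.5498, so q_1 = (0.5298, 0.0000, 0.5298, -0.3974, 0.5298).
q_1·a_2 = 0.5298·3 + 0.0000·0 + 0.5298·1 + (-0.3974)·3 + 0.5298·(-1) = 0.3974.
u_2 = a_2 − 0.3974·q_1 = (2.7895, 0.0000, 0.7895, 3.1579, -1.2105).
‖u_2‖ = 4.4544, so q_2 = (0.6262, 0.0000, 0.1772, 0.7089, -0.2718).
q_1·a_3 = 0.5298·(-3) + 0.0000·4 + 0.5298·1 + (-0.3974)·3 + 0.5298·(-2) = -3.3113; q_2·a_3 = 0.6262·(-3) + 0.0000·4 + 0.1772·1 + 0.7089·3 + (-0.2718)·(-2) = 0.9689.
u_3 = a_3 + 3.3113·q_1 − 0.9689·q_2 = (-1.8523, 4.0000, 2.5827, 0.9973, 0.0177).

u_3 = (-1.8523, 4.0000, 2.5827, 0.9973, 0.0177)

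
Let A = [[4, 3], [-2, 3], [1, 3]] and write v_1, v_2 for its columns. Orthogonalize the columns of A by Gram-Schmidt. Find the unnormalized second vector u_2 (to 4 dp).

u_2 = (1.2857, 3.8571, 2.5714)

v_1 = (4, -2, 1); ‖v_1‖ = 4.5826, so e_1 = (0.8729, -0.4364, 0.2182).
e_1·v_2 = 0.8729·3 + (-0.4364)·3 + 0.2182·3 = 1.9640.
u_2 = v_2 − 1.9640·e_1 = (1.2857, 3.8571, 2.5714).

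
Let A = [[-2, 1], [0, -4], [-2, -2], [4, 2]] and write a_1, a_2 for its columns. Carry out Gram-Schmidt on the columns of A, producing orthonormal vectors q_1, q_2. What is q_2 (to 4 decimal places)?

q_2 = (0.4017, -0.8764, -0.2556, 0.0730)

a_1 = (-2, 0, -2, 4); ‖a_1‖ = 4.8990, so q_1 = (-0.4082, 0.0000, -0.4082, 0.8165).
q_1·a_2 = (-0.4082)·1 + 0.0000·(-4) + (-0.4082)·(-2) + 0.8165·2 = 2.0412.
u_2 = a_2 − 2.0412·q_1 = (1.8333, -4.0000, -1.1667, 0.3333).
‖u_2‖ = 4.5644, so q_2 = (0.4017, -0.8764, -0.2556, 0.0730).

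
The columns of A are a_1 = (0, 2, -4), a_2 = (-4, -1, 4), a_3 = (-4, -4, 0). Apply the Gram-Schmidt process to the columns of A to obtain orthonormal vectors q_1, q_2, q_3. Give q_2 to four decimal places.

q_2 = (-0.9759, 0.1952, 0.0976)

a_1 = (0, 2, -4); ‖a_1‖ = 4.4721, so q_1 = (0.0000, 0.4472, -0.8944).
q_1·a_2 = 0.0000·(-4) + 0.4472·(-1) + (-0.8944)·4 = -4.0249.
u_2 = a_2 + 4.0249·q_1 = (-4.0000, 0.8000, 0.4000).
‖u_2‖ = 4.0988, so q_2 = (-0.9759, 0.1952, 0.0976).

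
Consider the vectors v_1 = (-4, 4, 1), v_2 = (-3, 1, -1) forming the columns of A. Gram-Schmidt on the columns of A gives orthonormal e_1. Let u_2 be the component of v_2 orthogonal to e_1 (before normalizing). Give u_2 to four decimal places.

u_2 = (-1.1818, -0.8182, -1.4545)

v_1 = (-4, 4, 1); ‖v_1‖ = 5.7446, so e_1 = (-0.6963, 0.6963, 0.1741).
e_1·v_2 = (-0.6963)·(-3) + 0.6963·1 + 0.1741·(-1) = 2.6112.
u_2 = v_2 − 2.6112·e_1 = (-1.1818, -0.8182, -1.4545).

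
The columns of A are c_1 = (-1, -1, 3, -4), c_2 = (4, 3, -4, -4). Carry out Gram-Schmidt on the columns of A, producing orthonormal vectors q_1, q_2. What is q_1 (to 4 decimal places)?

q_1 = (-0.1925, -0.1925, 0.5774, -0.7698)

c_1 = (-1, -1, 3, -4); ‖c_1‖ = 5.1962, so q_1 = (-0.1925, -0.1925, 0.5774, -0.7698).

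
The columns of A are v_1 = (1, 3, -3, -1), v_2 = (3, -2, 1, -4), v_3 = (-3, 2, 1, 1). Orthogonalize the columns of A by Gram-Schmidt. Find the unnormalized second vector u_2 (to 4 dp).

u_2 = (3.1000, -1.7000, 0.7000, -4.1000)

v_1 = (1, 3, -3, -1); ‖v_1‖ = 4.4721, so q_1 = (0.2236, 0.6708, -0.6708, -0.2236).
q_1·v_2 = 0.2236·3 + 0.6708·(-2) + (-0.6708)·1 + (-0.2236)·(-4) = -0.4472.
u_2 = v_2 + 0.4472·q_1 = (3.1000, -1.7000, 0.7000, -4.1000).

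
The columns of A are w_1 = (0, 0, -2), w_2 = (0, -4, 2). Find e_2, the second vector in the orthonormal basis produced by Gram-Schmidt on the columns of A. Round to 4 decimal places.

e_2 = (0.0000, -1.0000, 0.0000)

w_1 = (0, 0, -2); ‖w_1‖ = 2.0000, so e_1 = (0.0000, 0.0000, -1.0000).
e_1·w_2 = 0.0000·0 + 0.0000·(-4) + (-1.0000)·2 = -2.0000.
u_2 = w_2 + 2.0000·e_1 = (0.0000, -4.0000, 0.0000).
‖u_2‖ = 4.0000, so e_2 = (0.0000, -1.0000, 0.0000).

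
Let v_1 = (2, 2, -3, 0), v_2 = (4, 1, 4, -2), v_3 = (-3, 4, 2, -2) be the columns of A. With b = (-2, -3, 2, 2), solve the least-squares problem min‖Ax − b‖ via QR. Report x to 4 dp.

v_1 = (2, 2, -3, 0); ‖v_1‖ = 4.1231, so q_1 = (0.4851, 0.4851, -0.7276, 0.0000).
q_1·v_2 = 0.4851·4 + 0.4851·1 + (-0.7276)·4 + 0.0000·(-2) = -0.4851.
u_2 = v_2 + 0.4851·q_1 = (4.2353, 1.2353, 3.6471, -2.0000).
‖u_2‖ = 6.0634, so q_2 = (0.6985, 0.2037, 0.6015, -0.3298).
q_1·v_3 = 0.4851·(-3) + 0.4851·4 + (-0.7276)·2 + 0.0000·(-2) = -0.9701; q_2·v_3 = 0.6985·(-3) + 0.2037·4 + 0.6015·2 + (-0.3298)·(-2) = 0.5821.
u_3 = v_3 + 0.9701·q_1 − 0.5821·q_2 = (-2.9360, 4.3520, 0.9440, -1.8080).
‖u_3‖ = 5.6321, so q_3 = (-0.5213, 0.7727, 0.1676, -0.3210).
Qᵀb = (-3.8806, -1.4649, -1.5824).
Back-substitute: x_3 = -1.5824/5.6321 = -0.2810.
x_2 = (-1.4649 − 0.5821·(-0.2810))/6.0634 = -0.2146.
x_1 = (-3.8806 + 0.4851·(-0.2146) + 0.9701·(-0.2810))/4.1231 = -1.0325.

x = (-1.0325, -0.2146, -0.2810)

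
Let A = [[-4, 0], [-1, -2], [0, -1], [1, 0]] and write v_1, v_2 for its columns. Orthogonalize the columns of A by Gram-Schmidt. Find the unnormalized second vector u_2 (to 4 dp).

q_1 = v_1/‖v_1‖ = (-4, -1, 0, 1)/4.2426 = (-0.9428, -0.2357, 0.0000, 0.2357).
r_{12} = q_1·v_2 = 0.4714.
u_2 = v_2 − 0.4714·q_1 = (0.4444, -1.8889, -1.0000, -0.1111).

u_2 = (0.4444, -1.8889, -1.0000, -0.1111)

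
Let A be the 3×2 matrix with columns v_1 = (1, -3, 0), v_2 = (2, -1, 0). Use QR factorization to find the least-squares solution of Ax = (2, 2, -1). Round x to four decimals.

v_1 = (1, -3, 0); ‖v_1‖ = 3.1623, so q_1 = (0.3162, -0.9487, 0.0000).
q_1·v_2 = 0.3162·2 + (-0.9487)·(-1) + 0.0000·0 = 1.5811.
u_2 = v_2 − 1.5811·q_1 = (1.5000, 0.5000, 0.0000).
‖u_2‖ = 1.5811, so q_2 = (0.9487, 0.3162, 0.0000).
Qᵀb = (-1.2649, 2.5298).
Back-substitute: x_2 = 2.5298/1.5811 = 1.6000.
x_1 = (-1.2649 − 1.5811·1.6000)/3.1623 = -1.2000.

x = (-1.2000, 1.6000)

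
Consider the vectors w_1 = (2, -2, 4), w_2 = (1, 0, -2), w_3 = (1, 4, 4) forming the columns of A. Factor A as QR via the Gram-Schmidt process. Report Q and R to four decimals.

w_1 = (2, -2, 4); ‖w_1‖ = 4.8990, so e_1 = (0.4082, -0.4082, 0.8165).
e_1·w_2 = 0.4082·1 + (-0.4082)·0 + 0.8165·(-2) = -1.2247.
u_2 = w_2 + 1.2247·e_1 = (1.5000, -0.5000, -1.0000).
‖u_2‖ = 1.8708, so e_2 = (0.8018, -0.2673, -0.5345).
e_1·w_3 = 0.4082·1 + (-0.4082)·4 + 0.8165·4 = 2.0412; e_2·w_3 = 0.8018·1 + (-0.2673)·4 + (-0.5345)·4 = -2.4054.
u_3 = w_3 − 2.0412·e_1 + 2.4054·e_2 = (2.0952, 4.1905, 1.0476).
‖u_3‖ = 4.8008, so e_3 = (0.4364, 0.8729, 0.2182).

Q = [[0.4082, 0.8018, 0.4364], [-0.4082, -0.2673, 0.8729], [0.8165, -0.5345, 0.2182]], R = [[4.8990, -1.2247, 2.0412], [0.0000, 1.8708, -2.4054], [0.0000, 0.0000, 4.8008]]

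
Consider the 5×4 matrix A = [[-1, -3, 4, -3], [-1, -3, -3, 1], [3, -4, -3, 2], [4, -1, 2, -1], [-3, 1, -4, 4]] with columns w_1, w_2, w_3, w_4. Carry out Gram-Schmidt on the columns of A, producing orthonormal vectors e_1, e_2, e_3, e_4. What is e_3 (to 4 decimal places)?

w_1 = (-1, -1, 3, 4, -3); ‖w_1‖ = 6.0000, so e_1 = (-0.1667, -0.1667, 0.5000, 0.6667, -0.5000).
e_1·w_2 = (-0.1667)·(-3) + (-0.1667)·(-3) + 0.5000·(-4) + 0.6667·(-1) + (-0.5000)·1 = -2.1667.
u_2 = w_2 + 2.1667·e_1 = (-3.3611, -3.3611, -2.9167, 0.4444, -0.0833).
‖u_2‖ = 5.5951, so e_2 = (-0.6007, -0.6007, -0.5213, 0.0794, -0.0149).
e_1·w_3 = (-0.1667)·4 + (-0.1667)·(-3) + 0.5000·(-3) + 0.6667·2 + (-0.5000)·(-4) = 1.6667; e_2·w_3 = (-0.6007)·4 + (-0.6007)·(-3) + (-0.5213)·(-3) + 0.0794·2 + (-0.0149)·(-4) = 1.1816.
u_3 = w_3 − 1.6667·e_1 − 1.1816·e_2 = (4.9876, -2.0124, -3.2174, 0.7950, -3.1491).
‖u_3‖ = 7.0588, so e_3 = (0.7066, -0.2851, -0.4558, 0.1126, -0.4461).

e_3 = (0.7066, -0.2851, -0.4558, 0.1126, -0.4461)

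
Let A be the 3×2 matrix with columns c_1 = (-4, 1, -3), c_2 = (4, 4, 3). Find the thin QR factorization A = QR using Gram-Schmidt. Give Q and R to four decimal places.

Q = [[-0.7845, 0.1569], [0.1961, 0.9806], [-0.5883, 0.1177]], R = [[5.0990, -4.1184], [0.0000, 4.9029]]

c_1 = (-4, 1, -3); ‖c_1‖ = 5.0990, so e_1 = (-0.7845, 0.1961, -0.5883).
e_1·c_2 = (-0.7845)·4 + 0.1961·4 + (-0.5883)·3 = -4.1184.
u_2 = c_2 + 4.1184·e_1 = (0.7692, 4.8077, 0.5769).
‖u_2‖ = 4.9029, so e_2 = (0.1569, 0.9806, 0.1177).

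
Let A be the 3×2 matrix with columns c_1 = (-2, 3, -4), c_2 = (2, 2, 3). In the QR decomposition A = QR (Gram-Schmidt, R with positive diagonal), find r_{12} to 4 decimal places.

c_1 = (-2, 3, -4); ‖c_1‖ = 5.3852, so q_1 = (-0.3714, 0.5571, -0.7428).
r_{12} = q_1·c_2 = -1.8570.

r_{12} = -1.8570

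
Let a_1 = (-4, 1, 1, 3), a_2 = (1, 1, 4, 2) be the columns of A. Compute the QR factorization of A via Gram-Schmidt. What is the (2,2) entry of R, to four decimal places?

e_1 = a_1/‖a_1‖ = (-4, 1, 1, 3)/5.1962 = (-0.7698, 0.1925, 0.1925, 0.5774).
r_{12} = e_1·a_2 = 1.3472.
u_2 = a_2 − 1.3472·e_1 = (2.0370, 0.7407, 3.7407, 1.2222).
r_{22} = ‖u_2‖ = 4.4928.

r_{22} = 4.4928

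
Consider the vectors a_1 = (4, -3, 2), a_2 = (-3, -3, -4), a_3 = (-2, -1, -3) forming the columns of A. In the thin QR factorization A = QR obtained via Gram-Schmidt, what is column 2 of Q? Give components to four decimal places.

e_2 = (-0.2715, -0.7577, -0.5935)

a_1 = (4, -3, 2); ‖a_1‖ = 5.3852, so e_1 = (0.7428, -0.5571, 0.3714).
e_1·a_2 = 0.7428·(-3) + (-0.5571)·(-3) + 0.3714·(-4) = -2.0426.
u_2 = a_2 + 2.0426·e_1 = (-1.4828, -4.1379, -3.2414).
‖u_2‖ = 5.4615, so e_2 = (-0.2715, -0.7577, -0.5935).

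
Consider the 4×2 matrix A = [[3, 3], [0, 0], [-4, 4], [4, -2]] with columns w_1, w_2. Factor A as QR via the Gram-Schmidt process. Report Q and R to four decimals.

Q = [[0.4685, 0.8450], [0.0000, 0.0000], [-0.6247, 0.5231], [0.6247, -0.1107]], R = [[6.4031, -2.3426], [0.0000, 4.8489]]

q_1 = w_1/‖w_1‖ = (3, 0, -4, 4)/6.4031 = (0.4685, 0.0000, -0.6247, 0.6247).
r_{12} = q_1·w_2 = -2.3426.
u_2 = w_2 + 2.3426·q_1 = (4.0976, 0.0000, 2.5366, -0.5366).
‖u_2‖ = 4.8489, so q_2 = (0.8450, 0.0000, 0.5231, -0.1107).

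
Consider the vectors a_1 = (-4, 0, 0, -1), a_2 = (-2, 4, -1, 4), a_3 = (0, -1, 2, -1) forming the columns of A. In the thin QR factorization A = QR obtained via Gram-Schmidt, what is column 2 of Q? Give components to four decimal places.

a_1 = (-4, 0, 0, -1); ‖a_1‖ = 4.1231, so q_1 = (-0.9701, 0.0000, 0.0000, -0.2425).
q_1·a_2 = (-0.9701)·(-2) + 0.0000·4 + 0.0000·(-1) + (-0.2425)·4 = 0.9701.
u_2 = a_2 − 0.9701·q_1 = (-1.0588, 4.0000, -1.0000, 4.2353).
‖u_2‖ = 6.0049, so q_2 = (-0.1763, 0.6661, -0.1665, 0.7053).

q_2 = (-0.1763, 0.6661, -0.1665, 0.7053)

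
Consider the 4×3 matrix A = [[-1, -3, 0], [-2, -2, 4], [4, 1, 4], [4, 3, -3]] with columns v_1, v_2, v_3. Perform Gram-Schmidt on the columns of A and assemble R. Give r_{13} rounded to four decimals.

v_1 = (-1, -2, 4, 4); ‖v_1‖ = 6.0828, so e_1 = (-0.1644, -0.3288, 0.6576, 0.6576).
r_{13} = e_1·v_3 = -0.6576.

r_{13} = -0.6576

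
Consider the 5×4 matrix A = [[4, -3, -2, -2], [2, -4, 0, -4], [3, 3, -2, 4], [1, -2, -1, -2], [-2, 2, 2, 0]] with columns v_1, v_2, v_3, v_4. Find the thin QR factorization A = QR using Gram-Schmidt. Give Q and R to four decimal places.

Q = [[0.6860, -0.1728, 0.0921, -0.1431], [0.3430, -0.5183, 0.5663, 0.1682], [0.5145, 0.7775, 0.1032, -0.0501], [0.1715, -0.2592, -0.4210, -0.7801], [-0.3430, 0.1728, 0.6949, -0.5833]], R = [[5.8310, -2.9155, -3.2585, -1.0290], [0.0000, 5.7879, -0.6047, 6.0471], [0.0000, 0.0000, 1.4201, -1.1944], [0.0000, 0.0000, 0.0000, 0.9733]]

v_1 = (4, 2, 3, 1, -2); ‖v_1‖ = 5.8310, so e_1 = (0.6860, 0.3430, 0.5145, 0.1715, -0.3430).
e_1·v_2 = 0.6860·(-3) + 0.3430·(-4) + 0.5145·3 + 0.1715·(-2) + (-0.3430)·2 = -2.9155.
u_2 = v_2 + 2.9155·e_1 = (-1.0000, -3.0000, 4.5000, -1.5000, 1.0000).
‖u_2‖ = 5.7879, so e_2 = (-0.1728, -0.5183, 0.7775, -0.2592, 0.1728).
e_1·v_3 = 0.6860·(-2) + 0.3430·0 + 0.5145·(-2) + 0.1715·(-1) + (-0.3430)·2 = -3.2585; e_2·v_3 = (-0.1728)·(-2) + (-0.5183)·0 + 0.7775·(-2) + (-0.2592)·(-1) + 0.1728·2 = -0.6047.
u_3 = v_3 + 3.2585·e_1 + 0.6047·e_2 = (0.1308, 0.8042, 0.1466, -0.5979, 0.9868).
‖u_3‖ = 1.4201, so e_3 = (0.0921, 0.5663, 0.1032, -0.4210, 0.6949).
e_1·v_4 = 0.6860·(-2) + 0.3430·(-4) + 0.5145·4 + 0.1715·(-2) + (-0.3430)·0 = -1.0290; e_2·v_4 = (-0.1728)·(-2) + (-0.5183)·(-4) + 0.7775·4 + (-0.2592)·(-2) + 0.1728·0 = 6.0471; e_3·v_4 = 0.0921·(-2) + 0.5663·(-4) + 0.1032·4 + (-0.4210)·(-2) + 0.6949·0 = -1.1944.
u_4 = v_4 + 1.0290·e_1 − 6.0471·e_2 + 1.1944·e_3 = (-0.1393, 0.1637, -0.0488, -0.7593, -0.5677).
‖u_4‖ = 0.9733, so e_4 = (-0.1431, 0.1682, -0.0501, -0.7801, -0.5833).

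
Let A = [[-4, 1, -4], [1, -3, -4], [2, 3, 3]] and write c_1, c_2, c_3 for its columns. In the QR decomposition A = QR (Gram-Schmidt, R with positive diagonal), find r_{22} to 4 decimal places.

r_{22} = 4.3534

c_1 = (-4, 1, 2); ‖c_1‖ = 4.5826, so q_1 = (-0.8729, 0.2182, 0.4364).
q_1·c_2 = (-0.8729)·1 + 0.2182·(-3) + 0.4364·3 = -0.2182.
u_2 = c_2 + 0.2182·q_1 = (0.8095, -2.9524, 3.0952).
r_{22} = ‖u_2‖ = 4.3534.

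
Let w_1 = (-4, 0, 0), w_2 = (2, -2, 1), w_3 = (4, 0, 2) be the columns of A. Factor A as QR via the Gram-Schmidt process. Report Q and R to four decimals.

Q = [[-1.0000, 0.0000, 0.0000], [0.0000, -0.8944, 0.4472], [0.0000, 0.4472, 0.8944]], R = [[4.0000, -2.0000, -4.0000], [0.0000, 2.2361, 0.8944], [0.0000, 0.0000, 1.7889]]

w_1 = (-4, 0, 0); ‖w_1‖ = 4.0000, so e_1 = (-1.0000, 0.0000, 0.0000).
e_1·w_2 = (-1.0000)·2 + 0.0000·(-2) + 0.0000·1 = -2.0000.
u_2 = w_2 + 2.0000·e_1 = (0.0000, -2.0000, 1.0000).
‖u_2‖ = 2.2361, so e_2 = (0.0000, -0.8944, 0.4472).
e_1·w_3 = (-1.0000)·4 + 0.0000·0 + 0.0000·2 = -4.0000; e_2·w_3 = 0.0000·4 + (-0.8944)·0 + 0.4472·2 = 0.8944.
u_3 = w_3 + 4.0000·e_1 − 0.8944·e_2 = (0.0000, 0.8000, 1.6000).
‖u_3‖ = 1.7889, so e_3 = (0.0000, 0.4472, 0.8944).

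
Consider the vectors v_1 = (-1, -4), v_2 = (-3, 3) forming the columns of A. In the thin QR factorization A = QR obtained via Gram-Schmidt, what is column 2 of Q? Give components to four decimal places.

e_2 = (-0.9701, 0.2425)

v_1 = (-1, -4); ‖v_1‖ = 4.1231, so e_1 = (-0.2425, -0.9701).
e_1·v_2 = (-0.2425)·(-3) + (-0.9701)·3 = -2.1828.
u_2 = v_2 + 2.1828·e_1 = (-3.5294, 0.8824).
‖u_2‖ = 3.6380, so e_2 = (-0.9701, 0.2425).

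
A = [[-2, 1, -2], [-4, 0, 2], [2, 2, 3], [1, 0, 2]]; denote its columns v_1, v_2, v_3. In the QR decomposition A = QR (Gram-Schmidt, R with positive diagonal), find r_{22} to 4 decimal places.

e_1 = v_1/‖v_1‖ = (-2, -4, 2, 1)/5.0000 = (-0.4000, -0.8000, 0.4000, 0.2000).
r_{12} = e_1·v_2 = 0.4000.
u_2 = v_2 − 0.4000·e_1 = (1.1600, 0.3200, 1.8400, -0.0800).
r_{22} = ‖u_2‖ = 2.2000.

r_{22} = 2.2000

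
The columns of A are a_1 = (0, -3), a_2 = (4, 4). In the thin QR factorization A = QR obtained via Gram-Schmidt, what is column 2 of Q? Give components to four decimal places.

e_1 = a_1/‖a_1‖ = (0, -3)/3.0000 = (0.0000, -1.0000).
r_{12} = e_1·a_2 = -4.0000.
u_2 = a_2 + 4.0000·e_1 = (4.0000, 0.0000).
‖u_2‖ = 4.0000, so e_2 = (1.0000, 0.0000).

e_2 = (1.0000, 0.0000)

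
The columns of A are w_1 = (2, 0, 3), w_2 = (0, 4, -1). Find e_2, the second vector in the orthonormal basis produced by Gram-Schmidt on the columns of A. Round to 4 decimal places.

w_1 = (2, 0, 3); ‖w_1‖ = 3.6056, so e_1 = (0.5547, 0.0000, 0.8321).
e_1·w_2 = 0.5547·0 + 0.0000·4 + 0.8321·(-1) = -0.8321.
u_2 = w_2 + 0.8321·e_1 = (0.4615, 4.0000, -0.3077).
‖u_2‖ = 4.0383, so e_2 = (0.1143, 0.9905, -0.0762).

e_2 = (0.1143, 0.9905, -0.0762)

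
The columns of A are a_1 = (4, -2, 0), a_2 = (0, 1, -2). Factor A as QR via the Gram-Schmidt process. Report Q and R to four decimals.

Q = [[0.8944, 0.1826], [-0.4472, 0.3651], [0.0000, -0.9129]], R = [[4.4721, -0.4472], [0.0000, 2.1909]]

q_1 = a_1/‖a_1‖ = (4, -2, 0)/4.4721 = (0.8944, -0.4472, 0.0000).
r_{12} = q_1·a_2 = -0.4472.
u_2 = a_2 + 0.4472·q_1 = (0.4000, 0.8000, -2.0000).
‖u_2‖ = 2.1909, so q_2 = (0.1826, 0.3651, -0.9129).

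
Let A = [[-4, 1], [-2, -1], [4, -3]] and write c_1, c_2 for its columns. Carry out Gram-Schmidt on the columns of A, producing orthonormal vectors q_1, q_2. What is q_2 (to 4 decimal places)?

q_2 = (-0.2357, -0.7542, -0.6128)

q_1 = c_1/‖c_1‖ = (-4, -2, 4)/6.0000 = (-0.6667, -0.3333, 0.6667).
r_{12} = q_1·c_2 = -2.3333.
u_2 = c_2 + 2.3333·q_1 = (-0.5556, -1.7778, -1.4444).
‖u_2‖ = 2.3570, so q_2 = (-0.2357, -0.7542, -0.6128).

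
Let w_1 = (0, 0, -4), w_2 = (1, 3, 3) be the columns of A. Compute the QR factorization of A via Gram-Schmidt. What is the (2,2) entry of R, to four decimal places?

r_{22} = 3.1623

q_1 = w_1/‖w_1‖ = (0, 0, -4)/4.0000 = (0.0000, 0.0000, -1.0000).
r_{12} = q_1·w_2 = -3.0000.
u_2 = w_2 + 3.0000·q_1 = (1.0000, 3.0000, 0.0000).
r_{22} = ‖u_2‖ = 3.1623.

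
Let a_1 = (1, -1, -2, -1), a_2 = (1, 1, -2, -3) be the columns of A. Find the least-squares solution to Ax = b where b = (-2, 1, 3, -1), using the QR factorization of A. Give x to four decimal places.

x = (-1.6429, 0.5000)

e_1 = a_1/‖a_1‖ = (1, -1, -2, -1)/2.6458 = (0.3780, -0.3780, -0.7559, -0.3780).
r_{12} = e_1·a_2 = 2.6458.
u_2 = a_2 − 2.6458·e_1 = (0.0000, 2.0000, 0.0000, -2.0000).
‖u_2‖ = 2.8284, so e_2 = (0.0000, 0.7071, 0.0000, -0.7071).
Qᵀb = (-3.0237, 1.4142).
Back-substitute: x_2 = 1.4142/2.8284 = 0.5000.
x_1 = (-3.0237 − 2.6458·0.5000)/2.6458 = -1.6429.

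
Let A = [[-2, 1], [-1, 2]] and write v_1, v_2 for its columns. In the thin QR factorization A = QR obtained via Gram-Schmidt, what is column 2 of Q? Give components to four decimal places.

q_1 = v_1/‖v_1‖ = (-2, -1)/2.2361 = (-0.8944, -0.4472).
r_{12} = q_1·v_2 = -1.7889.
u_2 = v_2 + 1.7889·q_1 = (-0.6000, 1.2000).
‖u_2‖ = 1.3416, so q_2 = (-0.4472, 0.8944).

q_2 = (-0.4472, 0.8944)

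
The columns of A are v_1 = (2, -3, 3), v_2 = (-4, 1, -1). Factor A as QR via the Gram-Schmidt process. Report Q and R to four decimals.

Q = [[0.4264, -0.9045], [-0.6396, -0.3015], [0.6396, 0.3015]], R = [[4.6904, -2.9848], [0.0000, 3.0151]]

v_1 = (2, -3, 3); ‖v_1‖ = 4.6904, so q_1 = (0.4264, -0.6396, 0.6396).
q_1·v_2 = 0.4264·(-4) + (-0.6396)·1 + 0.6396·(-1) = -2.9848.
u_2 = v_2 + 2.9848·q_1 = (-2.7273, -0.9091, 0.9091).
‖u_2‖ = 3.0151, so q_2 = (-0.9045, -0.3015, 0.3015).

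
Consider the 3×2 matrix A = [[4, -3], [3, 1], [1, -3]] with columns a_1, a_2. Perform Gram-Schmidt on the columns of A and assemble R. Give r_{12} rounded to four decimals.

r_{12} = -2.3534

q_1 = a_1/‖a_1‖ = (4, 3, 1)/5.0990 = (0.7845, 0.5883, 0.1961).
r_{12} = q_1·a_2 = -2.3534.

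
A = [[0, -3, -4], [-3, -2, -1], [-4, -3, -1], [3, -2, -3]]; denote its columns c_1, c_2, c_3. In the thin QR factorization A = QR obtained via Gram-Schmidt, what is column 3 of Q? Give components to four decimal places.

c_1 = (0, -3, -4, 3); ‖c_1‖ = 5.8310, so q_1 = (0.0000, -0.5145, -0.6860, 0.5145).
q_1·c_2 = 0.0000·(-3) + (-0.5145)·(-2) + (-0.6860)·(-3) + 0.5145·(-2) = 2.0580.
u_2 = c_2 − 2.0580·q_1 = (-3.0000, -0.9412, -1.5882, -3.0588).
‖u_2‖ = 4.6653, so q_2 = (-0.6431, -0.2017, -0.3404, -0.6557).
q_1·c_3 = 0.0000·(-4) + (-0.5145)·(-1) + (-0.6860)·(-1) + 0.5145·(-3) = -0.3430; q_2·c_3 = (-0.6431)·(-4) + (-0.2017)·(-1) + (-0.3404)·(-1) + (-0.6557)·(-3) = 5.0814.
u_3 = c_3 + 0.3430·q_1 − 5.0814·q_2 = (-0.7324, -0.1514, 0.4946, 0.5081).
‖u_3‖ = 1.0306, so q_3 = (-0.7107, -0.1469, 0.4799, 0.4930).

q_3 = (-0.7107, -0.1469, 0.4799, 0.4930)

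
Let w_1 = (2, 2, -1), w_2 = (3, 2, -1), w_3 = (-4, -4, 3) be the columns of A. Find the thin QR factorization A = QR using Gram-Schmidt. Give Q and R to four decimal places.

e_1 = w_1/‖w_1‖ = (2, 2, -1)/3.0000 = (0.6667, 0.6667, -0.3333).
r_{12} = e_1·w_2 = 3.6667.
u_2 = w_2 − 3.6667·e_1 = (0.5556, -0.4444, 0.2222).
‖u_2‖ = 0.7454, so e_2 = (0.7454, -0.5963, 0.2981).
r_{13} = e_1·w_3 = -6.3333; r_{23} = e_2·w_3 = 0.2981.
u_3 = w_3 + 6.3333·e_1 − 0.2981·e_2 = (0.0000, 0.4000, 0.8000).
‖u_3‖ = 0.8944, so e_3 = (0.0000, 0.4472, 0.8944).

Q = [[0.6667, 0.7454, 0.0000], [0.6667, -0.5963, 0.4472], [-0.3333, 0.2981, 0.8944]], R = [[3.0000, 3.6667, -6.3333], [0.0000, 0.7454, 0.2981], [0.0000, 0.0000, 0.8944]]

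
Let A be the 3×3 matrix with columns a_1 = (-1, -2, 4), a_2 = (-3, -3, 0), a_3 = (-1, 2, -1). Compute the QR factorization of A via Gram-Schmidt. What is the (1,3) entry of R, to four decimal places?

a_1 = (-1, -2, 4); ‖a_1‖ = 4.5826, so e_1 = (-0.2182, -0.4364, 0.8729).
r_{13} = e_1·a_3 = -1.5275.

r_{13} = -1.5275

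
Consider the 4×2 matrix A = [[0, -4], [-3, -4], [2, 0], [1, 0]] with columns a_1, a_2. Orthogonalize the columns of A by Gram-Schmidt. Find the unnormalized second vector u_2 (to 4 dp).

u_2 = (-4.0000, -1.4286, -1.7143, -0.8571)

a_1 = (0, -3, 2, 1); ‖a_1‖ = 3.7417, so q_1 = (0.0000, -0.8018, 0.5345, 0.2673).
q_1·a_2 = 0.0000·(-4) + (-0.8018)·(-4) + 0.5345·0 + 0.2673·0 = 3.2071.
u_2 = a_2 − 3.2071·q_1 = (-4.0000, -1.4286, -1.7143, -0.8571).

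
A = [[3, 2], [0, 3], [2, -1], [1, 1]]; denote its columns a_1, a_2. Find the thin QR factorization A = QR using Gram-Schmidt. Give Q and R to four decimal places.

Q = [[0.8018, 0.2554], [0.0000, 0.8253], [0.5345, -0.4716], [0.2673, 0.1768]], R = [[3.7417, 1.3363], [0.0000, 3.6351]]

a_1 = (3, 0, 2, 1); ‖a_1‖ = 3.7417, so e_1 = (0.8018, 0.0000, 0.5345, 0.2673).
e_1·a_2 = 0.8018·2 + 0.0000·3 + 0.5345·(-1) + 0.2673·1 = 1.3363.
u_2 = a_2 − 1.3363·e_1 = (0.9286, 3.0000, -1.7143, 0.6429).
‖u_2‖ = 3.6351, so e_2 = (0.2554, 0.8253, -0.4716, 0.1768).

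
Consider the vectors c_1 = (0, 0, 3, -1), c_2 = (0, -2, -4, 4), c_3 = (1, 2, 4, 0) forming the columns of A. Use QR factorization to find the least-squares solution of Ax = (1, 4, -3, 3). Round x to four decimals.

x = (-3.5294, -0.1765, 1.7059)

c_1 = (0, 0, 3, -1); ‖c_1‖ = 3.1623, so e_1 = (0.0000, 0.0000, 0.9487, -0.3162).
e_1·c_2 = 0.0000·0 + 0.0000·(-2) + 0.9487·(-4) + (-0.3162)·4 = -5.0596.
u_2 = c_2 + 5.0596·e_1 = (0.0000, -2.0000, 0.8000, 2.4000).
‖u_2‖ = 3.2249, so e_2 = (0.0000, -0.6202, 0.2481, 0.7442).
e_1·c_3 = 0.0000·1 + 0.0000·2 + 0.9487·4 + (-0.3162)·0 = 3.7947; e_2·c_3 = 0.0000·1 + (-0.6202)·2 + 0.2481·4 + 0.7442·0 = -0.2481.
u_3 = c_3 − 3.7947·e_1 + 0.2481·e_2 = (1.0000, 1.8462, 0.4615, 1.3846).
‖u_3‖ = 2.5570, so e_3 = (0.3911, 0.7220, 0.1805, 0.5415).
Qᵀb = (-3.7947, -0.9923, 4.3620).
Back-substitute: x_3 = 4.3620/2.5570 = 1.7059.
x_2 = (-0.9923 + 0.2481·1.7059)/3.2249 = -0.1765.
x_1 = (-3.7947 + 5.0596·(-0.1765) − 3.7947·1.7059)/3.1623 = -3.5294.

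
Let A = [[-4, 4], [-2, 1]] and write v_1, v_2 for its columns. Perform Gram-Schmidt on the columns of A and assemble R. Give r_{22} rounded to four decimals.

r_{22} = 0.8944

q_1 = v_1/‖v_1‖ = (-4, -2)/4.4721 = (-0.8944, -0.4472).
r_{12} = q_1·v_2 = -4.0249.
u_2 = v_2 + 4.0249·q_1 = (0.4000, -0.8000).
r_{22} = ‖u_2‖ = 0.8944.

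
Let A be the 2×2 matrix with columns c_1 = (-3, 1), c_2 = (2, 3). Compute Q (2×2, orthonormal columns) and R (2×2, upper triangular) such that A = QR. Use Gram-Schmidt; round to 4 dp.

e_1 = c_1/‖c_1‖ = (-3, 1)/3.1623 = (-0.9487, 0.3162).
r_{12} = e_1·c_2 = -0.9487.
u_2 = c_2 + 0.9487·e_1 = (1.1000, 3.3000).
‖u_2‖ = 3.4785, so e_2 = (0.3162, 0.9487).

Q = [[-0.9487, 0.3162], [0.3162, 0.9487]], R = [[3.1623, -0.9487], [0.0000, 3.4785]]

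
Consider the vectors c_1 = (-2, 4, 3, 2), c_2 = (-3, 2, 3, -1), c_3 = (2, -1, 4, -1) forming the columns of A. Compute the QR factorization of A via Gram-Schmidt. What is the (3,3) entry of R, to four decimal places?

c_1 = (-2, 4, 3, 2); ‖c_1‖ = 5.7446, so e_1 = (-0.3482, 0.6963, 0.5222, 0.3482).
e_1·c_2 = (-0.3482)·(-3) + 0.6963·2 + 0.5222·3 + 0.3482·(-1) = 3.6556.
u_2 = c_2 − 3.6556·e_1 = (-1.7273, -0.5455, 1.0909, -2.2727).
‖u_2‖ = 3.1042, so e_2 = (-0.5564, -0.1757, 0.3514, -0.7321).
e_1·c_3 = (-0.3482)·2 + 0.6963·(-1) + 0.5222·4 + 0.3482·(-1) = 0.3482; e_2·c_3 = (-0.5564)·2 + (-0.1757)·(-1) + 0.3514·4 + (-0.7321)·(-1) = 1.2007.
u_3 = c_3 − 0.3482·e_1 − 1.2007·e_2 = (2.7893, -1.0314, 3.3962, -0.2421).
r_{33} = ‖u_3‖ = 4.5207.

r_{33} = 4.5207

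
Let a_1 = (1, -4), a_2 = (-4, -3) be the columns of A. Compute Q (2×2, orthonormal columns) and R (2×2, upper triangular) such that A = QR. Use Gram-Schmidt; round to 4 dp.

a_1 = (1, -4); ‖a_1‖ = 4.1231, so e_1 = (0.2425, -0.9701).
e_1·a_2 = 0.2425·(-4) + (-0.9701)·(-3) = 1.9403.
u_2 = a_2 − 1.9403·e_1 = (-4.4706, -1.1176).
‖u_2‖ = 4.6082, so e_2 = (-0.9701, -0.2425).

Q = [[0.2425, -0.9701], [-0.9701, -0.2425]], R = [[4.1231, 1.9403], [0.0000, 4.6082]]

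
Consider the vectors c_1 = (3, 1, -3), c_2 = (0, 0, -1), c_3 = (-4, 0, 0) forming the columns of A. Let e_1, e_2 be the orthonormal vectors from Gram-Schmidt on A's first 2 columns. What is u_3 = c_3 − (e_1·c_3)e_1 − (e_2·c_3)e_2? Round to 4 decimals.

e_1 = c_1/‖c_1‖ = (3, 1, -3)/4.3589 = (0.6882, 0.2294, -0.6882).
r_{12} = e_1·c_2 = 0.6882.
u_2 = c_2 − 0.6882·e_1 = (-0.4737, -0.1579, -0.5263).
‖u_2‖ = 0.7255, so e_2 = (-0.6529, -0.2176, -0.7255).
r_{13} = e_1·c_3 = -2.7530; r_{23} = e_2·c_3 = 2.6117.
u_3 = c_3 + 2.7530·e_1 − 2.6117·e_2 = (-0.4000, 1.2000, 0.0000).

u_3 = (-0.4000, 1.2000, 0.0000)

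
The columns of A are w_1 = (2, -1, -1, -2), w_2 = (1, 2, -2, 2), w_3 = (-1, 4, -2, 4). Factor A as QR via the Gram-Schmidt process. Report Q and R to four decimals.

w_1 = (2, -1, -1, -2); ‖w_1‖ = 3.1623, so q_1 = (0.6325, -0.3162, -0.3162, -0.6325).
q_1·w_2 = 0.6325·1 + (-0.3162)·2 + (-0.3162)·(-2) + (-0.6325)·2 = -0.6325.
u_2 = w_2 + 0.6325·q_1 = (1.4000, 1.8000, -2.2000, 1.6000).
‖u_2‖ = 3.5496, so q_2 = (0.3944, 0.5071, -0.6198, 0.4507).
q_1·w_3 = 0.6325·(-1) + (-0.3162)·4 + (-0.3162)·(-2) + (-0.6325)·4 = -3.7947; q_2·w_3 = 0.3944·(-1) + 0.5071·4 + (-0.6198)·(-2) + 0.4507·4 = 4.6765.
u_3 = w_3 + 3.7947·q_1 − 4.6765·q_2 = (-0.4444, 0.4286, -0.3016, -0.5079).
‖u_3‖ = 0.8545, so q_3 = (-0.5201, 0.5016, -0.3529, -0.5944).

Q = [[0.6325, 0.3944, -0.5201], [-0.3162, 0.5071, 0.5016], [-0.3162, -0.6198, -0.3529], [-0.6325, 0.4507, -0.5944]], R = [[3.1623, -0.6325, -3.7947], [0.0000, 3.5496, 4.6765], [0.0000, 0.0000, 0.8545]]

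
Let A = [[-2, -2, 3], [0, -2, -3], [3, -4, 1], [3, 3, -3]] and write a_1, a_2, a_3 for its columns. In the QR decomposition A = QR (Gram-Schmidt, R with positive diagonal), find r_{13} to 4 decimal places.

e_1 = a_1/‖a_1‖ = (-2, 0, 3, 3)/4.6904 = (-0.4264, 0.0000, 0.6396, 0.6396).
r_{13} = e_1·a_3 = -2.5584.

r_{13} = -2.5584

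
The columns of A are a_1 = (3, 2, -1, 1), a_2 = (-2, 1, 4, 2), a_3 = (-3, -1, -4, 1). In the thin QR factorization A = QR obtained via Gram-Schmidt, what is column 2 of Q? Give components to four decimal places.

e_2 = (-0.1683, 0.3786, 0.7573, 0.5048)

a_1 = (3, 2, -1, 1); ‖a_1‖ = 3.8730, so e_1 = (0.7746, 0.5164, -0.2582, 0.2582).
e_1·a_2 = 0.7746·(-2) + 0.5164·1 + (-0.2582)·4 + 0.2582·2 = -1.5492.
u_2 = a_2 + 1.5492·e_1 = (-0.8000, 1.8000, 3.6000, 2.4000).
‖u_2‖ = 4.7539, so e_2 = (-0.1683, 0.3786, 0.7573, 0.5048).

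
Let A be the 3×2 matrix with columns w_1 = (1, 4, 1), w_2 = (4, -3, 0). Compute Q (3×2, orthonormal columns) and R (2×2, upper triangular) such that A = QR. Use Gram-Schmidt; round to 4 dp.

q_1 = w_1/‖w_1‖ = (1, 4, 1)/4.2426 = (0.2357, 0.9428, 0.2357).
r_{12} = q_1·w_2 = -1.8856.
u_2 = w_2 + 1.8856·q_1 = (4.4444, -1.2222, 0.4444).
‖u_2‖ = 4.6308, so q_2 = (0.9598, -0.2639, 0.0960).

Q = [[0.2357, 0.9598], [0.9428, -0.2639], [0.2357, 0.0960]], R = [[4.2426, -1.8856], [0.0000, 4.6308]]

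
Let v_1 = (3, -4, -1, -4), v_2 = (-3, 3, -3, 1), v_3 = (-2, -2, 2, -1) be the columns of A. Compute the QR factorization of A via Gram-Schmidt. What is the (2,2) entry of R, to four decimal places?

r_{22} = 4.0591

e_1 = v_1/‖v_1‖ = (3, -4, -1, -4)/6.4807 = (0.4629, -0.6172, -0.1543, -0.6172).
r_{12} = e_1·v_2 = -3.3947.
u_2 = v_2 + 3.3947·e_1 = (-1.4286, 0.9048, -3.5238, -1.0952).
r_{22} = ‖u_2‖ = 4.0591.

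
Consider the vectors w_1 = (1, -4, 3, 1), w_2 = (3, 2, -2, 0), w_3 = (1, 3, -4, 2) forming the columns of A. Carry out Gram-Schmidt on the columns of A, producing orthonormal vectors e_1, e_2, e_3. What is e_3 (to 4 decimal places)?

e_3 = (-0.1844, -0.1279, -0.4045, 0.8866)

e_1 = w_1/‖w_1‖ = (1, -4, 3, 1)/5.1962 = (0.1925, -0.7698, 0.5774, 0.1925).
r_{12} = e_1·w_2 = -2.1170.
u_2 = w_2 + 2.1170·e_1 = (3.4074, 0.3704, -0.7778, 0.4074).
‖u_2‖ = 3.5382, so e_2 = (0.9630, 0.1047, -0.2198, 0.1151).
r_{13} = e_1·w_3 = -4.0415; r_{23} = e_2·w_3 = 2.3867.
u_3 = w_3 + 4.0415·e_1 − 2.3867·e_2 = (-0.5207, -0.3609, -1.1420, 2.5030).
‖u_3‖ = 2.8232, so e_3 = (-0.1844, -0.1279, -0.4045, 0.8866).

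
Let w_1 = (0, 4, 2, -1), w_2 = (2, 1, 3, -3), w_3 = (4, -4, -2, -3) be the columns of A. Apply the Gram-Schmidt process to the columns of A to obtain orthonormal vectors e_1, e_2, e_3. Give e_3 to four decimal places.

e_3 = (0.5063, 0.2960, -0.7477, -0.3115)

e_1 = w_1/‖w_1‖ = (0, 4, 2, -1)/4.5826 = (0.0000, 0.8729, 0.4364, -0.2182).
r_{12} = e_1·w_2 = 2.8368.
u_2 = w_2 − 2.8368·e_1 = (2.0000, -1.4762, 1.7619, -2.3810).
‖u_2‖ = 3.8668, so e_2 = (0.5172, -0.3818, 0.4556, -0.6157).
r_{13} = e_1·w_3 = -3.7097; r_{23} = e_2·w_3 = 4.5318.
u_3 = w_3 + 3.7097·e_1 − 4.5318·e_2 = (1.6561, 0.9682, -2.4459, -1.0191).
‖u_3‖ = 3.2712, so e_3 = (0.5063, 0.2960, -0.7477, -0.3115).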